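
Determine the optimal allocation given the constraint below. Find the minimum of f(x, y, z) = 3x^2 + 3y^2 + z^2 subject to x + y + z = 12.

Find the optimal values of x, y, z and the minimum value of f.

Using Lagrange multipliers on f = 3x^2 + 3y^2 + z^2 with constraint x + y + z = 12:
Conditions: 2*3*x = lambda, 2*3*y = lambda, 2*1*z = lambda
So x = lambda/6, y = lambda/6, z = lambda/2
Substituting into constraint: lambda * (5/6) = 12
lambda = 72/5
x = 12/5, y = 12/5, z = 36/5
Minimum value = 432/5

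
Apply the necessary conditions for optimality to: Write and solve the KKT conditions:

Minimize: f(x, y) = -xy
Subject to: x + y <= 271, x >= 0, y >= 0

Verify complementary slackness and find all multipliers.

Problem: min -xy s.t. x + y <= 271 (multiplier lambda), x >= 0 (mu_x), y >= 0 (mu_y)
KKT stationarity: -y + lambda - mu_x = 0, -x + lambda - mu_y = 0, with lambda, mu_x, mu_y >= 0
Complementary slackness: lambda*(x + y - 271) = 0, mu_x*x = 0, mu_y*y = 0
If lambda = 0: y = -mu_x <= 0 and x = -mu_y <= 0 force x = y = 0 with f = 0; but x = y = 271/2 is feasible with f = -73441/4 < 0, so this is not the minimum. Hence lambda > 0 and x + y = 271.
Try x > 0, y > 0 (so mu_x = mu_y = 0): y = lambda, x = lambda => x = y = lambda
x + y = 271 => 2*lambda = 271 => lambda = 271/2
x* = y* = 271/2 > 0, consistent with mu_x = mu_y = 0.
(Any feasible point with x = 0 or y = 0 has f = 0 > -73441/4, so the minimum is not on those boundaries.)
min(-xy) = -73441/4 (i.e. max xy = 73441/4)
Multipliers: lambda = 271/2, mu_x = 0, mu_y = 0
Complementary slackness: lambda*(x + y - 271) = 271/2*(271/2 + 271/2 - 271) = 0, mu_x*x = 0*271/2 = 0, mu_y*y = 0*271/2 = 0. Satisfied.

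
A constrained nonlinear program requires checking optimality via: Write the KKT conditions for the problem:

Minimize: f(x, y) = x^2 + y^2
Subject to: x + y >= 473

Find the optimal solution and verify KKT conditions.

KKT conditions for min x^2 + y^2 s.t. x + y >= 473:
Stationarity: 2x = mu, 2y = mu
So x = y = mu/2.
Complementary slackness: mu*(x + y - 473) = 0
Primal feasibility: x + y >= 473; dual feasibility: mu >= 0
If mu = 0 then x = y = 0, but 0 + 0 < 473 is infeasible, so the constraint is active.
Constraint active: x + y = 2*(mu/2) = 473 => mu = 473
x = y = 473/2, f = 223729/2
Verify: stationarity 2*(473/2) = 473 = mu; primal 473/2 + 473/2 = 473 >= 473; dual mu = 473 >= 0; complementary slackness 473*(473 - 473) = 0. All KKT conditions hold.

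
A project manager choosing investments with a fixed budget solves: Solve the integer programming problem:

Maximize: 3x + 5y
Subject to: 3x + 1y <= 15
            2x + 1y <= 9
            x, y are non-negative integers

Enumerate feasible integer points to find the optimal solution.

Constraint 1: 3x + 1y <= 15
Constraint 2: 2x + 1y <= 9
Feasible x range (need y >= 0): 0 <= x <= min(15/3, 9/2) => x in {0, ..., 4}.
Enumerate feasible integer points row by row (the coefficient of y is 5 > 0, so for each x the largest feasible y gives the best value):
  x = 0: y <= min((15 - 3*0)/1, (9 - 2*0)/1) => y in {0, ..., 9}; best 3*0 + 5*9 = 45
  x = 1: y <= min((15 - 3*1)/1, (9 - 2*1)/1) => y in {0, ..., 7}; best 3*1 + 5*7 = 38
  x = 2: y <= min((15 - 3*2)/1, (9 - 2*2)/1) => y in {0, ..., 5}; best 3*2 + 5*5 = 31
  x = 3: y <= min((15 - 3*3)/1, (9 - 2*3)/1) => y in {0, ..., 3}; best 3*3 + 5*3 = 24
  x = 4: y <= min((15 - 3*4)/1, (9 - 2*4)/1) => y in {0, ..., 1}; best 3*4 + 5*1 = 17
The maximum 3x + 5y = 45 is achieved at x = 0, y = 9.
Check: 3*0 + 1*9 = 9 <= 15 and 2*0 + 1*9 = 9 <= 9.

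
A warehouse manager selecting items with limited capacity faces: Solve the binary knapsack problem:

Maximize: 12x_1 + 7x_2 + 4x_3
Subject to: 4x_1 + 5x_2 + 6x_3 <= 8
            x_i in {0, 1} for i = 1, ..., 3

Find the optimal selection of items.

Items: item 1 (v=12, w=4), item 2 (v=7, w=5), item 3 (v=4, w=6)
Capacity: 8
Checking all 8 subsets (w = total weight, v = total value):
  {}: w = 0, v = 0
  {1}: w = 4, v = 12
  {2}: w = 5, v = 7
  {3}: w = 6, v = 4
  {1, 2}: w = 9 > 8, infeasible
  {1, 3}: w = 10 > 8, infeasible
  {2, 3}: w = 11 > 8, infeasible
  {1, 2, 3}: w = 15 > 8, infeasible
Best feasible subset: items [1]
Total weight: 4 <= 8, total value: 12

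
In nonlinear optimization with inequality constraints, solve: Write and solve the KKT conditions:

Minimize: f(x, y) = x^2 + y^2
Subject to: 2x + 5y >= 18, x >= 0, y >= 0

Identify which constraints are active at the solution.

KKT conditions for min x^2 + y^2 s.t. 2x + 5y >= 18, x >= 0, y >= 0:
Stationarity: 2x = mu*2 + mu_x, 2y = mu*5 + mu_y, with mu, mu_x, mu_y >= 0
Complementary slackness: mu*(2x + 5y - 18) = 0, mu_x*x = 0, mu_y*y = 0
(0, 0) is infeasible (2*0 + 5*0 < 18), so if mu = 0 stationarity would force x = mu_x/2 >= 0, y = mu_y/2 >= 0 with mu_x*x = mu_y*y = 0, i.e. x = y = 0: contradiction. Hence mu > 0 and 2x + 5y = 18 is active.
Try x > 0, y > 0 (so mu_x = mu_y = 0): x = 2*mu/2, y = 5*mu/2
Substitute: 2*(2*mu/2) + 5*(5*mu/2) = 18
  mu*29/2 = 18 => mu = 36/29
x* = 36/29 > 0, y* = 90/29 > 0, consistent with mu_x = mu_y = 0.
f is convex and the constraints are linear, so this KKT point is the global minimum.
f* = 324/29
Active constraints: 2x + 5y >= 18 (holds with equality, mu = 36/29 > 0); x >= 0 and y >= 0 are inactive (mu_x = mu_y = 0).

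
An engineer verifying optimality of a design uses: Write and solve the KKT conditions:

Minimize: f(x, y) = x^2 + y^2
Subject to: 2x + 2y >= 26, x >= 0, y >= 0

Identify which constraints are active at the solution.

KKT conditions for min x^2 + y^2 s.t. 2x + 2y >= 26, x >= 0, y >= 0:
Stationarity: 2x = mu*2 + mu_x, 2y = mu*2 + mu_y, with mu, mu_x, mu_y >= 0
Complementary slackness: mu*(2x + 2y - 26) = 0, mu_x*x = 0, mu_y*y = 0
(0, 0) is infeasible (2*0 + 2*0 < 26), so if mu = 0 stationarity would force x = mu_x/2 >= 0, y = mu_y/2 >= 0 with mu_x*x = mu_y*y = 0, i.e. x = y = 0: contradiction. Hence mu > 0 and 2x + 2y = 26 is active.
Try x > 0, y > 0 (so mu_x = mu_y = 0): x = 2*mu/2, y = 2*mu/2
Substitute: 2*(2*mu/2) + 2*(2*mu/2) = 26
  mu*8/2 = 26 => mu = 13/2
x* = 13/2 > 0, y* = 13/2 > 0, consistent with mu_x = mu_y = 0.
f is convex and the constraints are linear, so this KKT point is the global minimum.
f* = 169/2
Active constraints: 2x + 2y >= 26 (holds with equality, mu = 13/2 > 0); x >= 0 and y >= 0 are inactive (mu_x = mu_y = 0).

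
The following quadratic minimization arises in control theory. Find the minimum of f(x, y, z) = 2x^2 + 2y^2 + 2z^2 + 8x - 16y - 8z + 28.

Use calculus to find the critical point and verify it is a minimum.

f(x,y,z) = 2x^2 + 2y^2 + 2z^2 + 8x - 16y - 8z + 28
df/dx = 4x + (8) = 0 => x = -2
df/dy = 4y + (-16) = 0 => y = 4
df/dz = 4z + (-8) = 0 => z = 2
f(-2,4,2) = 2*(-2)^2 + 2*(4)^2 + 2*(2)^2 + 8*(-2) + -16*(4) + -8*(2) + 28 = -20
Hessian is diagonal with entries 4, 4, 4 > 0, confirmed minimum.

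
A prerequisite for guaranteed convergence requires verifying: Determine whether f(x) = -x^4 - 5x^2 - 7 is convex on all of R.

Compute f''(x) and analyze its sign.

f(x) = -x^4 - 5x^2 - 7
f'(x) = -4x^3 + -10x
f''(x) = -12x^2 + -10
f''(x) = -12x^2 + -10 <= -10 < 0 for all x
Therefore, f is concave on R.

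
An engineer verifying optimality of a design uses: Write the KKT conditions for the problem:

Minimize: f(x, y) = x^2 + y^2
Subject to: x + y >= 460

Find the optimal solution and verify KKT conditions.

KKT conditions for min x^2 + y^2 s.t. x + y >= 460:
Stationarity: 2x = mu, 2y = mu
So x = y = mu/2.
Complementary slackness: mu*(x + y - 460) = 0
Primal feasibility: x + y >= 460; dual feasibility: mu >= 0
If mu = 0 then x = y = 0, but 0 + 0 < 460 is infeasible, so the constraint is active.
Constraint active: x + y = 2*(mu/2) = 460 => mu = 460
x = y = 230, f = 105800
Verify: stationarity 2*230 = 460 = mu; primal 230 + 230 = 460 >= 460; dual mu = 460 >= 0; complementary slackness 460*(460 - 460) = 0. All KKT conditions hold.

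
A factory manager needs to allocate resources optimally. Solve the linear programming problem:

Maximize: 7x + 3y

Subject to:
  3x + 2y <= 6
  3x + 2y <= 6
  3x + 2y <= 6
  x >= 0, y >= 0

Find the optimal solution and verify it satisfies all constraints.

Feasible vertices: (0, 0), (0, 3), (2, 0)
Objective 7x + 3y at each vertex:
  (0, 0): 0
  (0, 3): 9
  (2, 0): 14
Maximum is 14 at (2, 0).
Verify constraints at (x, y) = (2, 0):
  3*2 + 2*0 = 6 <= 6 (active)
  3*2 + 2*0 = 6 <= 6 (active)
  3*2 + 2*0 = 6 <= 6 (active)
  x = 2 >= 0, y = 0 >= 0. All constraints satisfied.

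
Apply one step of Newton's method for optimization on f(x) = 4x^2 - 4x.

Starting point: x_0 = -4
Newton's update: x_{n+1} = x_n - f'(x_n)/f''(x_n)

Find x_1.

f(x) = 4x^2 - 4x
f'(x) = 8x + (-4), f''(x) = 8
Newton step: x_1 = x_0 - f'(x_0)/f''(x_0)
f'(-4) = -36
x_1 = -4 - -36/8 = 1/2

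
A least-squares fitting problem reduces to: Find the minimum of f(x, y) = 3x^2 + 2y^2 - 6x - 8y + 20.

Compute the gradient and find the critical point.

f(x,y) = 3x^2 + 2y^2 - 6x - 8y + 20
df/dx = 6x + (-6) = 0  =>  x = 1
df/dy = 4y + (-8) = 0  =>  y = 2
f(1, 2) = 3*(1)^2 + 2*(2)^2 + -6*(1) + -8*(2) + 20 = 9
Hessian is diagonal with entries 6, 4 > 0, so this is a minimum.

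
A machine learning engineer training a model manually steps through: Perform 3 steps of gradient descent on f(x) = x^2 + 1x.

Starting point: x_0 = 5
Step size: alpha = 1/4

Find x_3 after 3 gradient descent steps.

f(x) = x^2 + 1x, f'(x) = 2x + (1)
Step 1: f'(5) = 11, x_1 = 5 - 1/4 * 11 = 9/4
Step 2: f'(9/4) = 11/2, x_2 = 9/4 - 1/4 * 11/2 = 7/8
Step 3: f'(7/8) = 11/4, x_3 = 7/8 - 1/4 * 11/4 = 3/16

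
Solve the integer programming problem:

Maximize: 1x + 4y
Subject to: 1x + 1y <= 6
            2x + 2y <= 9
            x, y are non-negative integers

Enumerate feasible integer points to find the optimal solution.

Constraint 1: 1x + 1y <= 6
Constraint 2: 2x + 2y <= 9
Feasible x range (need y >= 0): 0 <= x <= min(6/1, 9/2) => x in {0, ..., 4}.
Enumerate feasible integer points row by row (the coefficient of y is 4 > 0, so for each x the largest feasible y gives the best value):
  x = 0: y <= min((6 - 1*0)/1, (9 - 2*0)/2) => y in {0, ..., 4}; best 1*0 + 4*4 = 16
  x = 1: y <= min((6 - 1*1)/1, (9 - 2*1)/2) => y in {0, ..., 3}; best 1*1 + 4*3 = 13
  x = 2: y <= min((6 - 1*2)/1, (9 - 2*2)/2) => y in {0, ..., 2}; best 1*2 + 4*2 = 10
  x = 3: y <= min((6 - 1*3)/1, (9 - 2*3)/2) => y in {0, ..., 1}; best 1*3 + 4*1 = 7
  x = 4: y <= min((6 - 1*4)/1, (9 - 2*4)/2) => y in {0}; best 1*4 + 4*0 = 4
The maximum 1x + 4y = 16 is achieved at x = 0, y = 4.
Check: 1*0 + 1*4 = 4 <= 6 and 2*0 + 2*4 = 8 <= 9.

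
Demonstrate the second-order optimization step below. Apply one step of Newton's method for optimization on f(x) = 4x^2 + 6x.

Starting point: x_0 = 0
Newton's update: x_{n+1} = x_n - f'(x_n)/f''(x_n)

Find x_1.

f(x) = 4x^2 + 6x
f'(x) = 8x + (6), f''(x) = 8
Newton step: x_1 = x_0 - f'(x_0)/f''(x_0)
f'(0) = 6
x_1 = 0 - 6/8 = -3/4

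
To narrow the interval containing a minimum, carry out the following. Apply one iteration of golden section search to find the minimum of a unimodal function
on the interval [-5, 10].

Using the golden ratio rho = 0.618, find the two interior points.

Golden section search on [-5, 10].
Golden ratio rho = 0.618 (approx).
Interior points:
  x_1 = -5 + (1-0.618)*15 = 0.7300
  x_2 = -5 + 0.618*15 = 4.2700
Compare f(x_1) and f(x_2) to determine which subinterval to keep.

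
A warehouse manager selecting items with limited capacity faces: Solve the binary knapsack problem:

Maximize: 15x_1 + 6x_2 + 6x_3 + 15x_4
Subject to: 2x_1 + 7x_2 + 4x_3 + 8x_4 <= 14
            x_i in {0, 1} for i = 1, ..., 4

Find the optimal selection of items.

Items: item 1 (v=15, w=2), item 2 (v=6, w=7), item 3 (v=6, w=4), item 4 (v=15, w=8)
Capacity: 14
Checking all 16 subsets (w = total weight, v = total value):
  {}: w = 0, v = 0
  {1}: w = 2, v = 15
  {2}: w = 7, v = 6
  {3}: w = 4, v = 6
  {4}: w = 8, v = 15
  {1, 2}: w = 9, v = 21
  {1, 3}: w = 6, v = 21
  {1, 4}: w = 10, v = 30
  {2, 3}: w = 11, v = 12
  {2, 4}: w = 15 > 14, infeasible
  {3, 4}: w = 12, v = 21
  {1, 2, 3}: w = 13, v = 27
  {1, 2, 4}: w = 17 > 14, infeasible
  {1, 3, 4}: w = 14, v = 36
  {2, 3, 4}: w = 19 > 14, infeasible
  {1, 2, 3, 4}: w = 21 > 14, infeasible
Best feasible subset: items [1, 3, 4]
Total weight: 14 <= 14, total value: 36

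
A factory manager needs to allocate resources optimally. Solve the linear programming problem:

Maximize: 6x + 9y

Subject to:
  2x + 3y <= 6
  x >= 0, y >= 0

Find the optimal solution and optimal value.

The feasible region has vertices at [(0, 0), (3, 0), (0, 2)].
Checking objective 6x + 9y at each vertex:
  (0, 0): 6*0 + 9*0 = 0
  (3, 0): 6*3 + 9*0 = 18
  (0, 2): 6*0 + 9*2 = 18
Maximum is 18 at (3, 0).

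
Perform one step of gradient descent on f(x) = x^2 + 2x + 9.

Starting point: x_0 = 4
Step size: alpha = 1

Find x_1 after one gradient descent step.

f(x) = x^2 + 2x + 9
f'(x) = 2x + 2
f'(4) = 2*4 + (2) = 10
x_1 = x_0 - alpha * f'(x_0) = 4 - 1 * 10 = -6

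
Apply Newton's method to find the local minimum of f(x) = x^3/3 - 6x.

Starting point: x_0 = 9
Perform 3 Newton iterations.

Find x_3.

f(x) = x^3/3 - 6x
f'(x) = x^2 - 6, f''(x) = 2x
Newton update: x_{n+1} = x_n - (x_n^2 - 6)/(2*x_n)
Step 1: x_0 = 9, f'=75, f''=18, x_1 = 29/6
Step 2: x_1 = 29/6, f'=625/36, f''=29/3, x_2 = 1057/348
Step 3: x_2 = 1057/348, f'=390625/121104, f''=1057/174, x_3 = 1843873/735672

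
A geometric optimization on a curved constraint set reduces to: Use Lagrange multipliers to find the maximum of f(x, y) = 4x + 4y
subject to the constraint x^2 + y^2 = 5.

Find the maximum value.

Set up Lagrange conditions: grad f = lambda * grad g
  4 = 2*lambda*x
  4 = 2*lambda*y
From these: x/y = 4/4, so x = 4t, y = 4t for some t.
Substitute into constraint: (4t)^2 + (4t)^2 = 5
  t^2 * 32 = 5
  t = sqrt(5/32)
Maximum = 4*x + 4*y = (4^2 + 4^2)*t = 32 * sqrt(5/32) = sqrt(160)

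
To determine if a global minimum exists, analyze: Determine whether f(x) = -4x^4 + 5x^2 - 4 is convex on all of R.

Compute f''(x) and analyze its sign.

f(x) = -4x^4 + 5x^2 - 4
f'(x) = -16x^3 + 10x
f''(x) = -48x^2 + 10
f''(x) = -48x^2 + 10 -> -inf as |x| -> inf
Therefore, f is not globally convex on R.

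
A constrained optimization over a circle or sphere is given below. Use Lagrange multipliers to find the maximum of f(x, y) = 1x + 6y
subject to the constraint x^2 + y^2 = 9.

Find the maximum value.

Set up Lagrange conditions: grad f = lambda * grad g
  1 = 2*lambda*x
  6 = 2*lambda*y
From these: x/y = 1/6, so x = 1t, y = 6t for some t.
Substitute into constraint: (1t)^2 + (6t)^2 = 9
  t^2 * 37 = 9
  t = sqrt(9/37)
Maximum = 1*x + 6*y = (1^2 + 6^2)*t = 37 * sqrt(9/37) = sqrt(333)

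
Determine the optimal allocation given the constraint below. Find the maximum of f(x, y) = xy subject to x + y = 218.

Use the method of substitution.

Substitute y = 218 - x into f(x,y) = xy:
g(x) = x(218 - x) = 218x - x^2
g'(x) = 218 - 2x = 0  =>  x = 109
y = 218 - 109 = 109
Maximum value = 109 * 109 = 11881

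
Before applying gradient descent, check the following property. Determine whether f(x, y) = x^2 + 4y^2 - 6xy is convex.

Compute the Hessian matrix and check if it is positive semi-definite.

f(x,y) = x^2 + 4y^2 - 6xy
Hessian H = [[2, -6], [-6, 8]]
trace(H) = 10, det(H) = -20
Eigenvalues: (10 +/- sqrt(180)) / 2 = 11.71, -1.708
Since not both eigenvalues positive, f is neither convex nor concave.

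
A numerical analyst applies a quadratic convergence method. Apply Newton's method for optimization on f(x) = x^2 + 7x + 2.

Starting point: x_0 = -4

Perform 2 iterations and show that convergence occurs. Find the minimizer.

f(x) = x^2 + 7x + 2, f'(x) = 2x + (7), f''(x) = 2
Step 1: f'(-4) = -1, x_1 = -4 - -1/2 = -7/2
Step 2: f'(-7/2) = 0, x_2 = -7/2 (converged)
Newton's method converges in 1 step for quadratics.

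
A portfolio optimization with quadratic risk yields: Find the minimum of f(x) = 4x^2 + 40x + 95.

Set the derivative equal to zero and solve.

f(x) = 4x^2 + 40x + 95
f'(x) = 8x + (40) = 0
x = -40/8 = -5
f(-5) = -5
Since f''(x) = 8 > 0, this is a minimum.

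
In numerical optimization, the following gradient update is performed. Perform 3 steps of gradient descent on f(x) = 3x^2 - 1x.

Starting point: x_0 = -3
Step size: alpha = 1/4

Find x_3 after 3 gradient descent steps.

f(x) = 3x^2 - 1x, f'(x) = 6x + (-1)
Step 1: f'(-3) = -19, x_1 = -3 - 1/4 * -19 = 7/4
Step 2: f'(7/4) = 19/2, x_2 = 7/4 - 1/4 * 19/2 = -5/8
Step 3: f'(-5/8) = -19/4, x_3 = -5/8 - 1/4 * -19/4 = 9/16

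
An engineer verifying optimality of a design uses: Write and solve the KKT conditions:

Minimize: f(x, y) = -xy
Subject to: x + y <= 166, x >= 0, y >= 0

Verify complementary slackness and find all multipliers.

Problem: min -xy s.t. x + y <= 166 (multiplier lambda), x >= 0 (mu_x), y >= 0 (mu_y)
KKT stationarity: -y + lambda - mu_x = 0, -x + lambda - mu_y = 0, with lambda, mu_x, mu_y >= 0
Complementary slackness: lambda*(x + y - 166) = 0, mu_x*x = 0, mu_y*y = 0
If lambda = 0: y = -mu_x <= 0 and x = -mu_y <= 0 force x = y = 0 with f = 0; but x = y = 83 is feasible with f = -6889 < 0, so this is not the minimum. Hence lambda > 0 and x + y = 166.
Try x > 0, y > 0 (so mu_x = mu_y = 0): y = lambda, x = lambda => x = y = lambda
x + y = 166 => 2*lambda = 166 => lambda = 83
x* = y* = 83 > 0, consistent with mu_x = mu_y = 0.
(Any feasible point with x = 0 or y = 0 has f = 0 > -6889, so the minimum is not on those boundaries.)
min(-xy) = -6889 (i.e. max xy = 6889)
Multipliers: lambda = 83, mu_x = 0, mu_y = 0
Complementary slackness: lambda*(x + y - 166) = 83*(83 + 83 - 166) = 0, mu_x*x = 0*83 = 0, mu_y*y = 0*83 = 0. Satisfied.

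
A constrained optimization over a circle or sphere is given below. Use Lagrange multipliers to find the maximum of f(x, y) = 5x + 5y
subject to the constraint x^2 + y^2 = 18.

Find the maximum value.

Set up Lagrange conditions: grad f = lambda * grad g
  5 = 2*lambda*x
  5 = 2*lambda*y
From these: x/y = 5/5, so x = 5t, y = 5t for some t.
Substitute into constraint: (5t)^2 + (5t)^2 = 18
  t^2 * 50 = 18
  t = sqrt(18/50)
Maximum = 5*x + 5*y = (5^2 + 5^2)*t = 50 * sqrt(18/50) = 30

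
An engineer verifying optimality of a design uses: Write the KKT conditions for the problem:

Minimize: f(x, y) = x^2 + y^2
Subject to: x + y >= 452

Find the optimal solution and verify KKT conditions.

KKT conditions for min x^2 + y^2 s.t. x + y >= 452:
Stationarity: 2x = mu, 2y = mu
So x = y = mu/2.
Complementary slackness: mu*(x + y - 452) = 0
Primal feasibility: x + y >= 452; dual feasibility: mu >= 0
If mu = 0 then x = y = 0, but 0 + 0 < 452 is infeasible, so the constraint is active.
Constraint active: x + y = 2*(mu/2) = 452 => mu = 452
x = y = 226, f = 102152
Verify: stationarity 2*226 = 452 = mu; primal 226 + 226 = 452 >= 452; dual mu = 452 >= 0; complementary slackness 452*(452 - 452) = 0. All KKT conditions hold.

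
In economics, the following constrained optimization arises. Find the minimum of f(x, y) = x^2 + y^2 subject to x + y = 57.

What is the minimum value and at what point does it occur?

Substitute y = 57 - x into f(x,y) = x^2 + y^2:
g(x) = x^2 + (57 - x)^2 = 2x^2 - 114x + 3249
g'(x) = 4x - 114 = 0  =>  x = 57/2
y = 57 - 57/2 = 57/2
Minimum value = (57/2)^2 + (57/2)^2 = 3249/2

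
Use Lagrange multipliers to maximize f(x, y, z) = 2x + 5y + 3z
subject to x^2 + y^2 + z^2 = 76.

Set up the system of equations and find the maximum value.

Lagrange conditions: 2 = 2*lambda*x, 5 = 2*lambda*y, 3 = 2*lambda*z
So x:2 = y:5 = z:3, i.e. x = 2t, y = 5t, z = 3t
Constraint: t^2*(2^2 + 5^2 + 3^2) = 76
  t^2 * 38 = 76  =>  t = sqrt(2)
Maximum = 2*2t + 5*5t + 3*3t = 38*sqrt(2) = sqrt(2888)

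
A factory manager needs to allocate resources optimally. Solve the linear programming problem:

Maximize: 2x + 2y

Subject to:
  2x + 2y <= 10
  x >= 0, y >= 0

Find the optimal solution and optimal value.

The feasible region has vertices at [(0, 0), (5, 0), (0, 5)].
Checking objective 2x + 2y at each vertex:
  (0, 0): 2*0 + 2*0 = 0
  (5, 0): 2*5 + 2*0 = 10
  (0, 5): 2*0 + 2*5 = 10
Maximum is 10 at (5, 0).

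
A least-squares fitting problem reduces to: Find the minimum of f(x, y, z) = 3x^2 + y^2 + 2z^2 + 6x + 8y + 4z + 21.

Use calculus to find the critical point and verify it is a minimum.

f(x,y,z) = 3x^2 + y^2 + 2z^2 + 6x + 8y + 4z + 21
df/dx = 6x + (6) = 0 => x = -1
df/dy = 2y + (8) = 0 => y = -4
df/dz = 4z + (4) = 0 => z = -1
f(-1,-4,-1) = 3*(-1)^2 + 1*(-4)^2 + 2*(-1)^2 + 6*(-1) + 8*(-4) + 4*(-1) + 21 = 0
Hessian is diagonal with entries 6, 2, 4 > 0, confirmed minimum.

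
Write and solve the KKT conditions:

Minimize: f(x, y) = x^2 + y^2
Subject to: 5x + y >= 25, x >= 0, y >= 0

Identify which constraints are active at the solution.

KKT conditions for min x^2 + y^2 s.t. 5x + 1y >= 25, x >= 0, y >= 0:
Stationarity: 2x = mu*5 + mu_x, 2y = mu*1 + mu_y, with mu, mu_x, mu_y >= 0
Complementary slackness: mu*(5x + y - 25) = 0, mu_x*x = 0, mu_y*y = 0
(0, 0) is infeasible (5*0 + 1*0 < 25), so if mu = 0 stationarity would force x = mu_x/2 >= 0, y = mu_y/2 >= 0 with mu_x*x = mu_y*y = 0, i.e. x = y = 0: contradiction. Hence mu > 0 and 5x + y = 25 is active.
Try x > 0, y > 0 (so mu_x = mu_y = 0): x = 5*mu/2, y = 1*mu/2
Substitute: 5*(5*mu/2) + 1*(1*mu/2) = 25
  mu*26/2 = 25 => mu = 25/13
x* = 125/26 > 0, y* = 25/26 > 0, consistent with mu_x = mu_y = 0.
f is convex and the constraints are linear, so this KKT point is the global minimum.
f* = 625/26
Active constraints: 5x + y >= 25 (holds with equality, mu = 25/13 > 0); x >= 0 and y >= 0 are inactive (mu_x = mu_y = 0).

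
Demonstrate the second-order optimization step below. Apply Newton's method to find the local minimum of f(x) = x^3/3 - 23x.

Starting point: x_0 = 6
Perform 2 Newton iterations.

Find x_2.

f(x) = x^3/3 - 23x
f'(x) = x^2 - 23, f''(x) = 2x
Newton update: x_{n+1} = x_n - (x_n^2 - 23)/(2*x_n)
Step 1: x_0 = 6, f'=13, f''=12, x_1 = 59/12
Step 2: x_1 = 59/12, f'=169/144, f''=59/6, x_2 = 6793/1416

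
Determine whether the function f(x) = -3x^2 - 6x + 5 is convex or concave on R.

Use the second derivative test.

f(x) = -3x^2 - 6x + 5
f'(x) = -6x - 6
f''(x) = -6
Since f''(x) = -6 < 0 for all x, f is concave on R.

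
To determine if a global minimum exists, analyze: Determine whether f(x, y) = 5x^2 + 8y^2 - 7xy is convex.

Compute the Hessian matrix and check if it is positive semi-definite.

f(x,y) = 5x^2 + 8y^2 - 7xy
Hessian H = [[10, -7], [-7, 16]]
trace(H) = 26, det(H) = 111
Eigenvalues: (26 +/- sqrt(232)) / 2 = 20.62, 5.384
Since both eigenvalues > 0, f is convex.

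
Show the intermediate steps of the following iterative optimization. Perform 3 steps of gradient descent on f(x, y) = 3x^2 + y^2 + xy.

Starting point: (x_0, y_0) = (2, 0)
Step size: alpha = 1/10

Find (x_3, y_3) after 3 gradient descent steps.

f(x,y) = 3x^2 + y^2 + xy
grad_x = 6x + 1y, grad_y = 2y + 1x
Step 1: grad = (12, 2), (4/5, -1/5)
Step 2: grad = (23/5, 2/5), (17/50, -6/25)
Step 3: grad = (9/5, -7/50), (4/25, -113/500)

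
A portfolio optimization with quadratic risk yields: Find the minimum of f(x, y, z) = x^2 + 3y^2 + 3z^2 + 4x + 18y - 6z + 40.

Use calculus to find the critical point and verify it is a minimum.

f(x,y,z) = x^2 + 3y^2 + 3z^2 + 4x + 18y - 6z + 40
df/dx = 2x + (4) = 0 => x = -2
df/dy = 6y + (18) = 0 => y = -3
df/dz = 6z + (-6) = 0 => z = 1
f(-2,-3,1) = 1*(-2)^2 + 3*(-3)^2 + 3*(1)^2 + 4*(-2) + 18*(-3) + -6*(1) + 40 = 6
Hessian is diagonal with entries 2, 6, 6 > 0, confirmed minimum.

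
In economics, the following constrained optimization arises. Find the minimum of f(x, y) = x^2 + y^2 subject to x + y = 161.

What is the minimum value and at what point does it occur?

Substitute y = 161 - x into f(x,y) = x^2 + y^2:
g(x) = x^2 + (161 - x)^2 = 2x^2 - 322x + 25921
g'(x) = 4x - 322 = 0  =>  x = 161/2
y = 161 - 161/2 = 161/2
Minimum value = (161/2)^2 + (161/2)^2 = 25921/2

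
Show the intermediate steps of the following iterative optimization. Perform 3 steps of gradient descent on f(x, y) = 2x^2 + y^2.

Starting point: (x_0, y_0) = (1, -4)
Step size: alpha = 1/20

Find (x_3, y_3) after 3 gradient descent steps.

f(x,y) = 2x^2 + y^2
grad_x = 4x + 0y, grad_y = 2y + 0x
Step 1: grad = (4, -8), (4/5, -18/5)
Step 2: grad = (16/5, -36/5), (16/25, -81/25)
Step 3: grad = (64/25, -162/25), (64/125, -729/250)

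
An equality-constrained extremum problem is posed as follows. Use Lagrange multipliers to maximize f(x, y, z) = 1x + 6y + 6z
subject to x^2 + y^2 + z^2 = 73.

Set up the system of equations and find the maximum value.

Lagrange conditions: 1 = 2*lambda*x, 6 = 2*lambda*y, 6 = 2*lambda*z
So x:1 = y:6 = z:6, i.e. x = 1t, y = 6t, z = 6t
Constraint: t^2*(1^2 + 6^2 + 6^2) = 73
  t^2 * 73 = 73  =>  t = sqrt(1)
Maximum = 1*1t + 6*6t + 6*6t = 73*sqrt(1) = 73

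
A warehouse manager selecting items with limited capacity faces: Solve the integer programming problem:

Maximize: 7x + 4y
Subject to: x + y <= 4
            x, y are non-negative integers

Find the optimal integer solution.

Objective: 7x + 4y, constraint: x + y <= 4
Coefficient of x is 7 >= coefficient of y is 4, so allocate the entire budget to x.
Optimal: x = 4, y = 0, value = 28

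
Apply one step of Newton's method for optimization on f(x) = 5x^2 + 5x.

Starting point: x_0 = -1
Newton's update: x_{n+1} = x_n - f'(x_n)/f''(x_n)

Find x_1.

f(x) = 5x^2 + 5x
f'(x) = 10x + (5), f''(x) = 10
Newton step: x_1 = x_0 - f'(x_0)/f''(x_0)
f'(-1) = -5
x_1 = -1 - -5/10 = -1/2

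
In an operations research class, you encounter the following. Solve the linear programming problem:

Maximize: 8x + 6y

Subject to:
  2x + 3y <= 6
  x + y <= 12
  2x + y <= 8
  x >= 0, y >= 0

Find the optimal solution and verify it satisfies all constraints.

Feasible vertices: (0, 0), (0, 2), (3, 0)
Objective 8x + 6y at each vertex:
  (0, 0): 0
  (0, 2): 12
  (3, 0): 24
Maximum is 24 at (3, 0).
Verify constraints at (x, y) = (3, 0):
  2*3 + 3*0 = 6 <= 6 (active)
  1*3 + 1*0 = 3 <= 12
  2*3 + 1*0 = 6 <= 8
  x = 3 >= 0, y = 0 >= 0. All constraints satisfied.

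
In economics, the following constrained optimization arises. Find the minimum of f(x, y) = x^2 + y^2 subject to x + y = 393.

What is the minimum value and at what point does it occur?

Substitute y = 393 - x into f(x,y) = x^2 + y^2:
g(x) = x^2 + (393 - x)^2 = 2x^2 - 786x + 154449
g'(x) = 4x - 786 = 0  =>  x = 393/2
y = 393 - 393/2 = 393/2
Minimum value = (393/2)^2 + (393/2)^2 = 154449/2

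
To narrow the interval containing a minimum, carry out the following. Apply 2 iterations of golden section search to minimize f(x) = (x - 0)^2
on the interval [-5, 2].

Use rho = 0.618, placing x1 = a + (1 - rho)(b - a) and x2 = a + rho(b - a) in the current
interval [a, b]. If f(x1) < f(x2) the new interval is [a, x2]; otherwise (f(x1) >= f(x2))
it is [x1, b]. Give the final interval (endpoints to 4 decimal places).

Golden section search for min of f(x) = (x - 0)^2 on [-5, 2].
Each step: x1 = a + (1 - rho)(b - a), x2 = a + rho(b - a); if f(x1) < f(x2) keep [a, x2], otherwise keep [x1, b].
Step 1: [-5.0000, 2.0000], x1=-2.3260 (f=5.4103), x2=-0.6740 (f=0.4543); f(x1) > f(x2) => keep [-2.3260, 2.0000]
Step 2: [-2.3260, 2.0000], x1=-0.6735 (f=0.4536), x2=0.3475 (f=0.1207); f(x1) > f(x2) => keep [-0.6735, 2.0000]
Final interval: [-0.6735, 2.0000]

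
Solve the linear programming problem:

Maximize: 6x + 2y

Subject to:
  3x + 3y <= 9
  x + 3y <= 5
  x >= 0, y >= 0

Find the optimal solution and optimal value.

Feasible vertices: (0, 0), (0, 5/3), (2, 1), (3, 0)
Objective 6x + 2y at each:
  (0, 0): 0
  (0, 5/3): 10/3
  (2, 1): 14
  (3, 0): 18
Maximum is 18 at (3, 0).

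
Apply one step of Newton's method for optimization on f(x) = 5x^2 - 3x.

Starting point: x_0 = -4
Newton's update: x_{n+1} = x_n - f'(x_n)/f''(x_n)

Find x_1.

f(x) = 5x^2 - 3x
f'(x) = 10x + (-3), f''(x) = 10
Newton step: x_1 = x_0 - f'(x_0)/f''(x_0)
f'(-4) = -43
x_1 = -4 - -43/10 = 3/10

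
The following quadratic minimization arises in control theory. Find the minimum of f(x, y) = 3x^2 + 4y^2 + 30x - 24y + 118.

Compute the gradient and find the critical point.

f(x,y) = 3x^2 + 4y^2 + 30x - 24y + 118
df/dx = 6x + (30) = 0  =>  x = -5
df/dy = 8y + (-24) = 0  =>  y = 3
f(-5, 3) = 3*(-5)^2 + 4*(3)^2 + 30*(-5) + -24*(3) + 118 = 7
Hessian is diagonal with entries 6, 8 > 0, so this is a minimum.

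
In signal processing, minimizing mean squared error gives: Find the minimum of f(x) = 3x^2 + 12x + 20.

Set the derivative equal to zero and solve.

f(x) = 3x^2 + 12x + 20
f'(x) = 6x + (12) = 0
x = -12/6 = -2
f(-2) = 8
Since f''(x) = 6 > 0, this is a minimum.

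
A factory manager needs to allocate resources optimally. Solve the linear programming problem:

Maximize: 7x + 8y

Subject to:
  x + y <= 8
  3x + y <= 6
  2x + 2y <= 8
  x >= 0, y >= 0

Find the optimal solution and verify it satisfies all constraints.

Feasible vertices: (0, 0), (0, 4), (1, 3), (2, 0)
Objective 7x + 8y at each vertex:
  (0, 0): 0
  (0, 4): 32
  (1, 3): 31
  (2, 0): 14
Maximum is 32 at (0, 4).
Verify constraints at (x, y) = (0, 4):
  1*0 + 1*4 = 4 <= 8
  3*0 + 1*4 = 4 <= 6
  2*0 + 2*4 = 8 <= 8 (active)
  x = 0 >= 0, y = 4 >= 0. All constraints satisfied.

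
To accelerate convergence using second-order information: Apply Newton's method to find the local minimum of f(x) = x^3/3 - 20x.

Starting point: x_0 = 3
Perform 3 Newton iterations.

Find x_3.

f(x) = x^3/3 - 20x
f'(x) = x^2 - 20, f''(x) = 2x
Newton update: x_{n+1} = x_n - (x_n^2 - 20)/(2*x_n)
Step 1: x_0 = 3, f'=-11, f''=6, x_1 = 29/6
Step 2: x_1 = 29/6, f'=121/36, f''=29/3, x_2 = 1561/348
Step 3: x_2 = 1561/348, f'=14641/121104, f''=1561/174, x_3 = 4858801/1086456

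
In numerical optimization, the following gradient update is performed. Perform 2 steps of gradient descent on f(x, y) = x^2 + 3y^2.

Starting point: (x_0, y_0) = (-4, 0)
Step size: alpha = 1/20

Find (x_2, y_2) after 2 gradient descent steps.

f(x,y) = x^2 + 3y^2
grad_x = 2x + 0y, grad_y = 6y + 0x
Step 1: grad = (-8, 0), (-18/5, 0)
Step 2: grad = (-36/5, 0), (-81/25, 0)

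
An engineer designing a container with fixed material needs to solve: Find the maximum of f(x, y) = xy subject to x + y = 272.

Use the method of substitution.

Substitute y = 272 - x into f(x,y) = xy:
g(x) = x(272 - x) = 272x - x^2
g'(x) = 272 - 2x = 0  =>  x = 136
y = 272 - 136 = 136
Maximum value = 136 * 136 = 18496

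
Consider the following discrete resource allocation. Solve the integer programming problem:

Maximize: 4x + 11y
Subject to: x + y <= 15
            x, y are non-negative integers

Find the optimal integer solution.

Objective: 4x + 11y, constraint: x + y <= 15
Coefficient of y is 11 > coefficient of x is 4, so allocate the entire budget to y.
Optimal: x = 0, y = 15, value = 165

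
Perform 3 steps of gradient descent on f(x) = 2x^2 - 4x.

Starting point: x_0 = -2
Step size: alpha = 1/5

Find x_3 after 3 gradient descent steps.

f(x) = 2x^2 - 4x, f'(x) = 4x + (-4)
Step 1: f'(-2) = -12, x_1 = -2 - 1/5 * -12 = 2/5
Step 2: f'(2/5) = -12/5, x_2 = 2/5 - 1/5 * -12/5 = 22/25
Step 3: f'(22/25) = -12/25, x_3 = 22/25 - 1/5 * -12/25 = 122/125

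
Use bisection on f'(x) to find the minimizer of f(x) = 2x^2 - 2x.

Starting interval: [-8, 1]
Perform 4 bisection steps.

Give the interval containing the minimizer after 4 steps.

Finding critical point of f(x) = 2x^2 - 2x using bisection on f'(x) = 4x + -2.
f'(x) = 0 when x = 1/2.
Starting interval: [-8, 1]
Step 1: mid = -7/2, f'(mid) = -16, new interval = [-7/2, 1]
Step 2: mid = -5/4, f'(mid) = -7, new interval = [-5/4, 1]
Step 3: mid = -1/8, f'(mid) = -5/2, new interval = [-1/8, 1]
Step 4: mid = 7/16, f'(mid) = -1/4, new interval = [7/16, 1]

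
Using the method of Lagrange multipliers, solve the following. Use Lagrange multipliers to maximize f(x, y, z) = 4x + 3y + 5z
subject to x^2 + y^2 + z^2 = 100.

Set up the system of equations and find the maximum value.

Lagrange conditions: 4 = 2*lambda*x, 3 = 2*lambda*y, 5 = 2*lambda*z
So x:4 = y:3 = z:5, i.e. x = 4t, y = 3t, z = 5t
Constraint: t^2*(4^2 + 3^2 + 5^2) = 100
  t^2 * 50 = 100  =>  t = sqrt(2)
Maximum = 4*4t + 3*3t + 5*5t = 50*sqrt(2) = sqrt(5000)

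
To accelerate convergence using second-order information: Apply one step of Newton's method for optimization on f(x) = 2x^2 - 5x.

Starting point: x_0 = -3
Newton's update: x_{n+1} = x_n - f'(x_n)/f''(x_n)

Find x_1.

f(x) = 2x^2 - 5x
f'(x) = 4x + (-5), f''(x) = 4
Newton step: x_1 = x_0 - f'(x_0)/f''(x_0)
f'(-3) = -17
x_1 = -3 - -17/4 = 5/4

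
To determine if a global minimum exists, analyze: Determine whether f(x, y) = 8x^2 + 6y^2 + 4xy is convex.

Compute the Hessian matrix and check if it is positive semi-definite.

f(x,y) = 8x^2 + 6y^2 + 4xy
Hessian H = [[16, 4], [4, 12]]
trace(H) = 28, det(H) = 176
Eigenvalues: (28 +/- sqrt(80)) / 2 = 18.47, 9.528
Since both eigenvalues > 0, f is convex.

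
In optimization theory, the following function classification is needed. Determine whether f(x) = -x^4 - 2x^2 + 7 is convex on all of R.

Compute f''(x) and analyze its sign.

f(x) = -x^4 - 2x^2 + 7
f'(x) = -4x^3 + -4x
f''(x) = -12x^2 + -4
f''(x) = -12x^2 + -4 <= -4 < 0 for all x
Therefore, f is concave on R.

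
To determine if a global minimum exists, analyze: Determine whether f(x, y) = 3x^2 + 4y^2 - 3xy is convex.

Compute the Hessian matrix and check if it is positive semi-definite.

f(x,y) = 3x^2 + 4y^2 - 3xy
Hessian H = [[6, -3], [-3, 8]]
trace(H) = 14, det(H) = 39
Eigenvalues: (14 +/- sqrt(40)) / 2 = 10.16, 3.838
Since both eigenvalues > 0, f is convex.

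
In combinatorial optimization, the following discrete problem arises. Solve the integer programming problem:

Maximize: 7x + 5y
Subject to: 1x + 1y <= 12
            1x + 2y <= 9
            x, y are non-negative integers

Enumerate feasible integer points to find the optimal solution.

Constraint 1: 1x + 1y <= 12
Constraint 2: 1x + 2y <= 9
Feasible x range (need y >= 0): 0 <= x <= min(12/1, 9/1) => x in {0, ..., 9}.
Enumerate feasible integer points row by row (the coefficient of y is 5 > 0, so for each x the largest feasible y gives the best value):
  x = 0: y <= min((12 - 1*0)/1, (9 - 1*0)/2) => y in {0, ..., 4}; best 7*0 + 5*4 = 20
  x = 1: y <= min((12 - 1*1)/1, (9 - 1*1)/2) => y in {0, ..., 4}; best 7*1 + 5*4 = 27
  x = 2: y <= min((12 - 1*2)/1, (9 - 1*2)/2) => y in {0, ..., 3}; best 7*2 + 5*3 = 29
  x = 3: y <= min((12 - 1*3)/1, (9 - 1*3)/2) => y in {0, ..., 3}; best 7*3 + 5*3 = 36
  x = 4: y <= min((12 - 1*4)/1, (9 - 1*4)/2) => y in {0, ..., 2}; best 7*4 + 5*2 = 38
  x = 5: y <= min((12 - 1*5)/1, (9 - 1*5)/2) => y in {0, ..., 2}; best 7*5 + 5*2 = 45
  x = 6: y <= min((12 - 1*6)/1, (9 - 1*6)/2) => y in {0, ..., 1}; best 7*6 + 5*1 = 47
  x = 7: y <= min((12 - 1*7)/1, (9 - 1*7)/2) => y in {0, ..., 1}; best 7*7 + 5*1 = 54
  x = 8: y <= min((12 - 1*8)/1, (9 - 1*8)/2) => y in {0}; best 7*8 + 5*0 = 56
  x = 9: y <= min((12 - 1*9)/1, (9 - 1*9)/2) => y in {0}; best 7*9 + 5*0 = 63
The maximum 7x + 5y = 63 is achieved at x = 9, y = 0.
Check: 1*9 + 1*0 = 9 <= 12 and 1*9 + 2*0 = 9 <= 9.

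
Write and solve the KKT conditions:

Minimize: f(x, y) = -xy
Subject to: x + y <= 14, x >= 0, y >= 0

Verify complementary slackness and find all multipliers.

Problem: min -xy s.t. x + y <= 14 (multiplier lambda), x >= 0 (mu_x), y >= 0 (mu_y)
KKT stationarity: -y + lambda - mu_x = 0, -x + lambda - mu_y = 0, with lambda, mu_x, mu_y >= 0
Complementary slackness: lambda*(x + y - 14) = 0, mu_x*x = 0, mu_y*y = 0
If lambda = 0: y = -mu_x <= 0 and x = -mu_y <= 0 force x = y = 0 with f = 0; but x = y = 7 is feasible with f = -49 < 0, so this is not the minimum. Hence lambda > 0 and x + y = 14.
Try x > 0, y > 0 (so mu_x = mu_y = 0): y = lambda, x = lambda => x = y = lambda
x + y = 14 => 2*lambda = 14 => lambda = 7
x* = y* = 7 > 0, consistent with mu_x = mu_y = 0.
(Any feasible point with x = 0 or y = 0 has f = 0 > -49, so the minimum is not on those boundaries.)
min(-xy) = -49 (i.e. max xy = 49)
Multipliers: lambda = 7, mu_x = 0, mu_y = 0
Complementary slackness: lambda*(x + y - 14) = 7*(7 + 7 - 14) = 0, mu_x*x = 0*7 = 0, mu_y*y = 0*7 = 0. Satisfied.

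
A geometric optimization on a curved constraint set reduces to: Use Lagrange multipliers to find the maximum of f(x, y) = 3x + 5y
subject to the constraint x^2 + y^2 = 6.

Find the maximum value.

Set up Lagrange conditions: grad f = lambda * grad g
  3 = 2*lambda*x
  5 = 2*lambda*y
From these: x/y = 3/5, so x = 3t, y = 5t for some t.
Substitute into constraint: (3t)^2 + (5t)^2 = 6
  t^2 * 34 = 6
  t = sqrt(6/34)
Maximum = 3*x + 5*y = (3^2 + 5^2)*t = 34 * sqrt(6/34) = sqrt(204)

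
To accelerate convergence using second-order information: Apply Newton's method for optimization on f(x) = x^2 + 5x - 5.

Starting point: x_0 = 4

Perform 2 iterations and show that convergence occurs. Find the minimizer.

f(x) = x^2 + 5x - 5, f'(x) = 2x + (5), f''(x) = 2
Step 1: f'(4) = 13, x_1 = 4 - 13/2 = -5/2
Step 2: f'(-5/2) = 0, x_2 = -5/2 (converged)
Newton's method converges in 1 step for quadratics.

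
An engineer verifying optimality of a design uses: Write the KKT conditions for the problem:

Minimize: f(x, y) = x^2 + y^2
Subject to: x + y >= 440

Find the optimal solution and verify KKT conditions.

KKT conditions for min x^2 + y^2 s.t. x + y >= 440:
Stationarity: 2x = mu, 2y = mu
So x = y = mu/2.
Complementary slackness: mu*(x + y - 440) = 0
Primal feasibility: x + y >= 440; dual feasibility: mu >= 0
If mu = 0 then x = y = 0, but 0 + 0 < 440 is infeasible, so the constraint is active.
Constraint active: x + y = 2*(mu/2) = 440 => mu = 440
x = y = 220, f = 96800
Verify: stationarity 2*220 = 440 = mu; primal 220 + 220 = 440 >= 440; dual mu = 440 >= 0; complementary slackness 440*(440 - 440) = 0. All KKT conditions hold.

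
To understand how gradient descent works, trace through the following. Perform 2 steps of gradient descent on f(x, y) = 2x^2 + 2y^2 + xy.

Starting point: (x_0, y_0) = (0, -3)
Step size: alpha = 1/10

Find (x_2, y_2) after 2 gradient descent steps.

f(x,y) = 2x^2 + 2y^2 + xy
grad_x = 4x + 1y, grad_y = 4y + 1x
Step 1: grad = (-3, -12), (3/10, -9/5)
Step 2: grad = (-3/5, -69/10), (9/25, -111/100)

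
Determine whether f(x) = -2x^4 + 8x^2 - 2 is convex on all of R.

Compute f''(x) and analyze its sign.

f(x) = -2x^4 + 8x^2 - 2
f'(x) = -8x^3 + 16x
f''(x) = -24x^2 + 16
f''(x) = -24x^2 + 16 -> -inf as |x| -> inf
Therefore, f is not globally convex on R.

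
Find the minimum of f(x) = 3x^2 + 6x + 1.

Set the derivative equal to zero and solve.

f(x) = 3x^2 + 6x + 1
f'(x) = 6x + (6) = 0
x = -6/6 = -1
f(-1) = -2
Since f''(x) = 6 > 0, this is a minimum.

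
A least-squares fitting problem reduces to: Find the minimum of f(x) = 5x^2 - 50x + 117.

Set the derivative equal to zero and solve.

f(x) = 5x^2 - 50x + 117
f'(x) = 10x + (-50) = 0
x = 50/10 = 5
f(5) = -8
Since f''(x) = 10 > 0, this is a minimum.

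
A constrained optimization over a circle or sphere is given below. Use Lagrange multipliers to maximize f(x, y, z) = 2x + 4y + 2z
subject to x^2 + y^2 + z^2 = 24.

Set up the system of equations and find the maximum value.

Lagrange conditions: 2 = 2*lambda*x, 4 = 2*lambda*y, 2 = 2*lambda*z
So x:2 = y:4 = z:2, i.e. x = 2t, y = 4t, z = 2t
Constraint: t^2*(2^2 + 4^2 + 2^2) = 24
  t^2 * 24 = 24  =>  t = sqrt(1)
Maximum = 2*2t + 4*4t + 2*2t = 24*sqrt(1) = 24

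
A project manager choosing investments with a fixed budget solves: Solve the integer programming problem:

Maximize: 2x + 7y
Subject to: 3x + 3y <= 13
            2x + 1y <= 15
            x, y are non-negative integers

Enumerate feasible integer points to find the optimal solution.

Constraint 1: 3x + 3y <= 13
Constraint 2: 2x + 1y <= 15
Feasible x range (need y >= 0): 0 <= x <= min(13/3, 15/2) => x in {0, ..., 4}.
Enumerate feasible integer points row by row (the coefficient of y is 7 > 0, so for each x the largest feasible y gives the best value):
  x = 0: y <= min((13 - 3*0)/3, (15 - 2*0)/1) => y in {0, ..., 4}; best 2*0 + 7*4 = 28
  x = 1: y <= min((13 - 3*1)/3, (15 - 2*1)/1) => y in {0, ..., 3}; best 2*1 + 7*3 = 23
  x = 2: y <= min((13 - 3*2)/3, (15 - 2*2)/1) => y in {0, ..., 2}; best 2*2 + 7*2 = 18
  x = 3: y <= min((13 - 3*3)/3, (15 - 2*3)/1) => y in {0, ..., 1}; best 2*3 + 7*1 = 13
  x = 4: y <= min((13 - 3*4)/3, (15 - 2*4)/1) => y in {0}; best 2*4 + 7*0 = 8
The maximum 2x + 7y = 28 is achieved at x = 0, y = 4.
Check: 3*0 + 3*4 = 12 <= 13 and 2*0 + 1*4 = 4 <= 15.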